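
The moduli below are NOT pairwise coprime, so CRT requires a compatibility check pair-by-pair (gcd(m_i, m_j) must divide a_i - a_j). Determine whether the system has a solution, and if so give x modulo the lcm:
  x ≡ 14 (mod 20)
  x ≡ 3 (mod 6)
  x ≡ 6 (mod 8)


Moduli 20, 6, 8 are not pairwise coprime, so CRT works modulo lcm(m_i) when all pairwise compatibility conditions hold.
Pairwise compatibility: gcd(m_i, m_j) must divide a_i - a_j for every pair.
Merge one congruence at a time:
  Start: x ≡ 14 (mod 20).
  Combine with x ≡ 3 (mod 6): gcd(20, 6) = 2, and 3 - 14 = -11 is NOT divisible by 2.
    ⇒ system is inconsistent (no integer solution).

No solution (the system is inconsistent).


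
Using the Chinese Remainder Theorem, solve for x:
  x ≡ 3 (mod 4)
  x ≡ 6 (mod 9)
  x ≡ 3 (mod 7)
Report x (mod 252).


Moduli 4, 9, 7 are pairwise coprime; by CRT there is a unique solution modulo M = 4 · 9 · 7 = 252.
Solve pairwise, accumulating the modulus:
  Start with x ≡ 3 (mod 4).
  Combine with x ≡ 6 (mod 9): since gcd(4, 9) = 1, we get a unique residue mod 36.
    Write x = 3 + 4·t and substitute into x ≡ 6 (mod 9): 4·t ≡ 6 − 3 = 3 (mod 9).
    The inverse of 4 mod 9 is 7 (since 4·7 = 28 = 3·9 + 1), so t ≡ 7·3 = 21 ≡ 3 (mod 9).
    Then x = 3 + 4·3 = 15, valid modulo lcm(4, 9) = 36: x ≡ 15 (mod 36).
  Combine with x ≡ 3 (mod 7): since gcd(36, 7) = 1, we get a unique residue mod 252.
    Write x = 15 + 36·t and substitute into x ≡ 3 (mod 7): 36·t ≡ 3 − 15 = -12 (mod 7).
    Reduce coefficients mod 7: 1·t ≡ 2 (mod 7).
    So t ≡ 2 (mod 7).
    Then x = 15 + 36·2 = 87, valid modulo lcm(36, 7) = 252: x ≡ 87 (mod 252).
Verify: 87 mod 4 = 3 ✓, 87 mod 9 = 6 ✓, 87 mod 7 = 3 ✓.

x ≡ 87 (mod 252).


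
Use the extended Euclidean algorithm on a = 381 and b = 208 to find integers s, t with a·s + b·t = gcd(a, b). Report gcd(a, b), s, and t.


Euclidean algorithm on (381, 208) — divide until remainder is 0:
  381 = 1 · 208 + 173
  208 = 1 · 173 + 35
  173 = 4 · 35 + 33
  35 = 1 · 33 + 2
  33 = 16 · 2 + 1
  2 = 2 · 1 + 0
gcd(381, 208) = 1.
Track Bezout coefficients alongside the remainders: start with r₀ = 381 = a·1 + b·0 (s = 1, t = 0) and r₁ = 208 = a·0 + b·1 (s = 0, t = 1); each new remainder r_{k+1} = r_{k-1} − q_k·r_k inherits s_{k+1} = s_{k-1} − q_k·s_k, t_{k+1} = t_{k-1} − q_k·t_k, so r_k = a·s_k + b·t_k at every step:
  q = 1: r = 173, s = 1 − 1·0 = 1, t = 0 − 1·1 = -1  (check: 381·1 + 208·(-1) = 173)
  q = 1: r = 35, s = 0 − 1·1 = -1, t = 1 − 1·(-1) = 2  (check: 381·(-1) + 208·2 = 35)
  q = 4: r = 33, s = 1 − 4·(-1) = 5, t = -1 − 4·2 = -9  (check: 381·5 + 208·(-9) = 33)
  q = 1: r = 2, s = -1 − 1·5 = -6, t = 2 − 1·(-9) = 11  (check: 381·(-6) + 208·11 = 2)
  q = 16: r = 1, s = 5 − 16·(-6) = 101, t = -9 − 16·11 = -185  (check: 381·101 + 208·(-185) = 1)
The row with r = 1 (the gcd) gives the Bezout coefficients s = 101, t = -185.
Result: 381 · (101) + 208 · (-185) = 1.

gcd(381, 208) = 1; s = 101, t = -185 (check: 381·101 + 208·(-185) = 1).


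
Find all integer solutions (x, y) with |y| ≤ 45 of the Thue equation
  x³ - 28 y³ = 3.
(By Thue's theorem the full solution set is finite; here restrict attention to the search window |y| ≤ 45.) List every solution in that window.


The equation is x³ - 28y³ = 3. For fixed y, x³ = 28·y³ + 3, so a solution requires the RHS to be a perfect cube.
Strategy: iterate y from -45 to 45, compute RHS = 28·y³ + 3, and check whether it is a (positive or negative) perfect cube.
Check small values of y:
  y = 0: RHS = 3 is not a perfect cube.
  y = 1: RHS = 31 is not a perfect cube.
  y = -1: RHS = -25 is not a perfect cube.
  y = 2: RHS = 227 is not a perfect cube.
  y = -2: RHS = -221 is not a perfect cube.
  y = 3: RHS = 759 is not a perfect cube.
  y = -3: RHS = -753 is not a perfect cube.
Continuing the search up to |y| = 45 finds no solutions either.
No (x, y) in the scanned range satisfies the equation.

No integer solutions with |y| ≤ 45.


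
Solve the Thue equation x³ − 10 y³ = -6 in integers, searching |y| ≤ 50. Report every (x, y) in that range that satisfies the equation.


The equation is x³ - 10y³ = -6. For fixed y, x³ = 10·y³ − 6, so a solution requires the RHS to be a perfect cube.
Strategy: iterate y from -50 to 50, compute RHS = 10·y³ − 6, and check whether it is a (positive or negative) perfect cube.
Check small values of y:
  y = 0: RHS = -6 is not a perfect cube.
  y = 1: RHS = 4 is not a perfect cube.
  y = -1: RHS = -16 is not a perfect cube.
  y = 2: RHS = 74 is not a perfect cube.
  y = -2: RHS = -86 is not a perfect cube.
  y = 3: RHS = 264 is not a perfect cube.
  y = -3: RHS = -276 is not a perfect cube.
Continuing the search up to |y| = 50 finds no solutions either.
No (x, y) in the scanned range satisfies the equation.

No integer solutions with |y| ≤ 50.


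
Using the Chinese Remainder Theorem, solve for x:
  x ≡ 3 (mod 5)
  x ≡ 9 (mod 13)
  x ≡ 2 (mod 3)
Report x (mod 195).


Moduli 5, 13, 3 are pairwise coprime; by CRT there is a unique solution modulo M = 5 · 13 · 3 = 195.
Solve pairwise, accumulating the modulus:
  Start with x ≡ 3 (mod 5).
  Combine with x ≡ 9 (mod 13): since gcd(5, 13) = 1, we get a unique residue mod 65.
    Write x = 3 + 5·t and substitute into x ≡ 9 (mod 13): 5·t ≡ 9 − 3 = 6 (mod 13).
    The inverse of 5 mod 13 is 8 (since 5·8 = 40 = 3·13 + 1), so t ≡ 8·6 = 48 ≡ 9 (mod 13).
    Then x = 3 + 5·9 = 48, valid modulo lcm(5, 13) = 65: x ≡ 48 (mod 65).
  Combine with x ≡ 2 (mod 3): since gcd(65, 3) = 1, we get a unique residue mod 195.
    Write x = 48 + 65·t and substitute into x ≡ 2 (mod 3): 65·t ≡ 2 − 48 = -46 (mod 3).
    Reduce coefficients mod 3: 2·t ≡ 2 (mod 3).
    The inverse of 2 mod 3 is 2 (since 2·2 = 4 = 1·3 + 1), so t ≡ 2·2 = 4 ≡ 1 (mod 3).
    Then x = 48 + 65·1 = 113, valid modulo lcm(65, 3) = 195: x ≡ 113 (mod 195).
Verify: 113 mod 5 = 3 ✓, 113 mod 13 = 9 ✓, 113 mod 3 = 2 ✓.

x ≡ 113 (mod 195).


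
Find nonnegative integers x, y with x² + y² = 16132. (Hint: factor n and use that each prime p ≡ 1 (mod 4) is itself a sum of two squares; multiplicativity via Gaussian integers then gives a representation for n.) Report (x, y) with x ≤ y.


Step 1: Factor n = 16132 = 2^2 · 37 · 109.
Step 2: Check the mod-4 condition on each prime factor: 2 = 2 (special); 37 ≡ 1 (mod 4), exponent 1; 109 ≡ 1 (mod 4), exponent 1.
All primes ≡ 3 (mod 4) appear to even exponent (or don't appear), so by the two-squares theorem n IS expressible as a sum of two squares.
Step 3: Build a representation. Group n = k² · m with k = 2 and m = 37 · 109 = 4033 (a product of primes ≡ 1 (mod 4)); a representation of m scales to one of n via (k·x)² + (k·y)² = k²(x² + y²). Each prime p ≡ 1 (mod 4) is itself a sum of two squares; find a² by testing p − a² for a perfect square:
  37: 37 − 1² = 36 = 6² ⇒ 37 = 1² + 6².
  109: 109 − 1² = 108, 109 − 2² = 105, 109 − 3² = 100 = 10² ⇒ 109 = 3² + 10².
  Combine using the Brahmagupta–Fibonacci identity (a² + b²)(c² + d²) = (ac − bd)² + (ad + bc)² = (ac + bd)² + (ad − bc)²:
  37 · 109 = 4033: from (1² + 6²)(3² + 10²), take (1·3 − 6·10, 1·10 + 6·3) = (3 − 60, 10 + 18) = (-57, 28); dropping signs (only squares matter) gives (57, 28); check 57² + 28² = 3249 + 784 = 4033 ✓.
  Scale by k = 2: (2·57, 2·28) = (114, 56).
Step 4: Order so x ≤ y and verify: 56² + 114² = 3136 + 12996 = 16132 = n. ✓

n = 16132 = 56² + 114² (one valid representation with x ≤ y).


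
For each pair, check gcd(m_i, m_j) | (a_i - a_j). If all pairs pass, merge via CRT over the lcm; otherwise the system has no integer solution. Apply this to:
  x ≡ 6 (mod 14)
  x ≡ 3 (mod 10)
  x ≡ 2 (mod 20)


Moduli 14, 10, 20 are not pairwise coprime, so CRT works modulo lcm(m_i) when all pairwise compatibility conditions hold.
Pairwise compatibility: gcd(m_i, m_j) must divide a_i - a_j for every pair.
Merge one congruence at a time:
  Start: x ≡ 6 (mod 14).
  Combine with x ≡ 3 (mod 10): gcd(14, 10) = 2, and 3 - 6 = -3 is NOT divisible by 2.
    ⇒ system is inconsistent (no integer solution).

No solution (the system is inconsistent).


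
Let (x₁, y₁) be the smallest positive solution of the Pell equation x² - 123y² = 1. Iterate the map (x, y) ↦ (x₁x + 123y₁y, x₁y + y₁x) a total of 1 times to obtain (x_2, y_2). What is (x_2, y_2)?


Step 1: Find the fundamental solution (x₁, y₁) of x² - 123y² = 1.
  Expand √123 as a continued fraction. a₀ = ⌊√123⌋ = 11; iterate m_{k+1} = d_k·a_k − m_k, d_{k+1} = (123 − m_{k+1}²)/d_k, a_{k+1} = ⌊(a₀ + m_{k+1})/d_{k+1}⌋ (starting m₀ = 0, d₀ = 1), with convergents p_k = a_k·p_{k-1} + p_{k-2}, q_k = a_k·q_{k-1} + q_{k-2} (p₋₁ = 1, q₋₁ = 0):
  k = 0: a₀ = 11; p₀/q₀ = 11/1; p₀² − 123·q₀² = 121 − 123 = -2.
  k = 1: m = 11, d = 2, a = ⌊(11 + 11)/2⌋ = 11; p/q = (11·11 + 1)/(11·1 + 0) = 122/11; p² − 123·q² = 14884 − 14883 = 1.
  The first convergent with p² − 123·q² = 1 gives the fundamental solution (x₁, y₁) = (122, 11).
Step 2: Apply the recurrence (x_{n+1}, y_{n+1}) = (x₁x_n + 123y₁y_n, x₁y_n + y₁x_n) repeatedly.
  From (x_1, y_1) = (122, 11): x_2 = 122·122 + 123·11·11 = 29767; y_2 = 122·11 + 11·122 = 2684.
Step 3: Verify x_2² - 123·y_2² = 886074289 - 886074288 = 1 (should be 1). ✓

(x_1, y_1) = (122, 11); (x_2, y_2) = (29767, 2684).


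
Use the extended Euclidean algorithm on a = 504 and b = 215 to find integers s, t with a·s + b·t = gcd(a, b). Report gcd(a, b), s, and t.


Euclidean algorithm on (504, 215) — divide until remainder is 0:
  504 = 2 · 215 + 74
  215 = 2 · 74 + 67
  74 = 1 · 67 + 7
  67 = 9 · 7 + 4
  7 = 1 · 4 + 3
  4 = 1 · 3 + 1
  3 = 3 · 1 + 0
gcd(504, 215) = 1.
Track Bezout coefficients alongside the remainders: start with r₀ = 504 = a·1 + b·0 (s = 1, t = 0) and r₁ = 215 = a·0 + b·1 (s = 0, t = 1); each new remainder r_{k+1} = r_{k-1} − q_k·r_k inherits s_{k+1} = s_{k-1} − q_k·s_k, t_{k+1} = t_{k-1} − q_k·t_k, so r_k = a·s_k + b·t_k at every step:
  q = 2: r = 74, s = 1 − 2·0 = 1, t = 0 − 2·1 = -2  (check: 504·1 + 215·(-2) = 74)
  q = 2: r = 67, s = 0 − 2·1 = -2, t = 1 − 2·(-2) = 5  (check: 504·(-2) + 215·5 = 67)
  q = 1: r = 7, s = 1 − 1·(-2) = 3, t = -2 − 1·5 = -7  (check: 504·3 + 215·(-7) = 7)
  q = 9: r = 4, s = -2 − 9·3 = -29, t = 5 − 9·(-7) = 68  (check: 504·(-29) + 215·68 = 4)
  q = 1: r = 3, s = 3 − 1·(-29) = 32, t = -7 − 1·68 = -75  (check: 504·32 + 215·(-75) = 3)
  q = 1: r = 1, s = -29 − 1·32 = -61, t = 68 − 1·(-75) = 143  (check: 504·(-61) + 215·143 = 1)
The row with r = 1 (the gcd) gives the Bezout coefficients s = -61, t = 143.
Result: 504 · (-61) + 215 · (143) = 1.

gcd(504, 215) = 1; s = -61, t = 143 (check: 504·(-61) + 215·143 = 1).


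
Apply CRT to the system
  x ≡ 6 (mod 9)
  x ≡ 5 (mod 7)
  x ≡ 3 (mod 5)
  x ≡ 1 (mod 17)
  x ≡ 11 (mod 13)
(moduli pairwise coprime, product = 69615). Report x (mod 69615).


Product of moduli M = 9 · 7 · 5 · 17 · 13 = 69615.
Merge one congruence at a time:
  Start: x ≡ 6 (mod 9).
  Combine with x ≡ 5 (mod 7); new modulus lcm = 63.
    Write x = 6 + 9·t and substitute into x ≡ 5 (mod 7): 9·t ≡ 5 − 6 = -1 (mod 7).
    Reduce coefficients mod 7: 2·t ≡ 6 (mod 7).
    The inverse of 2 mod 7 is 4 (since 2·4 = 8 = 1·7 + 1), so t ≡ 4·6 = 24 ≡ 3 (mod 7).
    Then x = 6 + 9·3 = 33, valid modulo lcm(9, 7) = 63: x ≡ 33 (mod 63).
  Combine with x ≡ 3 (mod 5); new modulus lcm = 315.
    Write x = 33 + 63·t and substitute into x ≡ 3 (mod 5): 63·t ≡ 3 − 33 = -30 (mod 5).
    Reduce coefficients mod 5: 3·t ≡ 0 (mod 5).
    The inverse of 3 mod 5 is 2 (since 3·2 = 6 = 1·5 + 1), so t ≡ 2·0 = 0 ≡ 0 (mod 5).
    Then x = 33 + 63·0 = 33, valid modulo lcm(63, 5) = 315: x ≡ 33 (mod 315).
  Combine with x ≡ 1 (mod 17); new modulus lcm = 5355.
    Write x = 33 + 315·t and substitute into x ≡ 1 (mod 17): 315·t ≡ 1 − 33 = -32 (mod 17).
    Reduce coefficients mod 17: 9·t ≡ 2 (mod 17).
    The inverse of 9 mod 17 is 2 (since 9·2 = 18 = 1·17 + 1), so t ≡ 2·2 = 4 ≡ 4 (mod 17).
    Then x = 33 + 315·4 = 1293, valid modulo lcm(315, 17) = 5355: x ≡ 1293 (mod 5355).
  Combine with x ≡ 11 (mod 13); new modulus lcm = 69615.
    Write x = 1293 + 5355·t and substitute into x ≡ 11 (mod 13): 5355·t ≡ 11 − 1293 = -1282 (mod 13).
    Reduce coefficients mod 13: 12·t ≡ 5 (mod 13).
    The inverse of 12 mod 13 is 12 (since 12·12 = 144 = 11·13 + 1), so t ≡ 12·5 = 60 ≡ 8 (mod 13).
    Then x = 1293 + 5355·8 = 44133, valid modulo lcm(5355, 13) = 69615: x ≡ 44133 (mod 69615).
Verify against each original: 44133 mod 9 = 6, 44133 mod 7 = 5, 44133 mod 5 = 3, 44133 mod 17 = 1, 44133 mod 13 = 11.

x ≡ 44133 (mod 69615).


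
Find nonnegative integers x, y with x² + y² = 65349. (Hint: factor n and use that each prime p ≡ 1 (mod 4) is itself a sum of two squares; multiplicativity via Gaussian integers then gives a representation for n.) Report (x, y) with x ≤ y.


Step 1: Factor n = 65349 = 3^2 · 53 · 137.
Step 2: Check the mod-4 condition on each prime factor: 3 ≡ 3 (mod 4), exponent 2 (must be even); 53 ≡ 1 (mod 4), exponent 1; 137 ≡ 1 (mod 4), exponent 1.
All primes ≡ 3 (mod 4) appear to even exponent (or don't appear), so by the two-squares theorem n IS expressible as a sum of two squares.
Step 3: Build a representation. Group n = k² · m with k = 3 and m = 53 · 137 = 7261 (a product of primes ≡ 1 (mod 4)); a representation of m scales to one of n via (k·x)² + (k·y)² = k²(x² + y²). Each prime p ≡ 1 (mod 4) is itself a sum of two squares; find a² by testing p − a² for a perfect square:
  53: 53 − 1² = 52, 53 − 2² = 49 = 7² ⇒ 53 = 2² + 7².
  137: 137 − 1² = 136, 137 − 2² = 133, 137 − 3² = 128, 137 − 4² = 121 = 11² ⇒ 137 = 4² + 11².
  Combine using the Brahmagupta–Fibonacci identity (a² + b²)(c² + d²) = (ac − bd)² + (ad + bc)² = (ac + bd)² + (ad − bc)²:
  53 · 137 = 7261: from (2² + 7²)(4² + 11²), take (2·4 − 7·11, 2·11 + 7·4) = (8 − 77, 22 + 28) = (-69, 50); dropping signs (only squares matter) gives (69, 50); check 69² + 50² = 4761 + 2500 = 7261 ✓.
  Scale by k = 3: (3·69, 3·50) = (207, 150).
Step 4: Order so x ≤ y and verify: 150² + 207² = 22500 + 42849 = 65349 = n. ✓

n = 65349 = 150² + 207² (one valid representation with x ≤ y).


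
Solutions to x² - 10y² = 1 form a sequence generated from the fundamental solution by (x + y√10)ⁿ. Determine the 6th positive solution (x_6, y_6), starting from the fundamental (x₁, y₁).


Step 1: Find the fundamental solution (x₁, y₁) of x² - 10y² = 1.
  Expand √10 as a continued fraction. a₀ = ⌊√10⌋ = 3; iterate m_{k+1} = d_k·a_k − m_k, d_{k+1} = (10 − m_{k+1}²)/d_k, a_{k+1} = ⌊(a₀ + m_{k+1})/d_{k+1}⌋ (starting m₀ = 0, d₀ = 1), with convergents p_k = a_k·p_{k-1} + p_{k-2}, q_k = a_k·q_{k-1} + q_{k-2} (p₋₁ = 1, q₋₁ = 0):
  k = 0: a₀ = 3; p₀/q₀ = 3/1; p₀² − 10·q₀² = 9 − 10 = -1.
  k = 1: m = 3, d = 1, a = ⌊(3 + 3)/1⌋ = 6; p/q = (6·3 + 1)/(6·1 + 0) = 19/6; p² − 10·q² = 361 − 360 = 1.
  The first convergent with p² − 10·q² = 1 gives the fundamental solution (x₁, y₁) = (19, 6).
Step 2: Apply the recurrence (x_{n+1}, y_{n+1}) = (x₁x_n + 10y₁y_n, x₁y_n + y₁x_n) repeatedly.
  From (x_1, y_1) = (19, 6): x_2 = 19·19 + 10·6·6 = 721; y_2 = 19·6 + 6·19 = 228.
  From (x_2, y_2) = (721, 228): x_3 = 19·721 + 10·6·228 = 27379; y_3 = 19·228 + 6·721 = 8658.
  From (x_3, y_3) = (27379, 8658): x_4 = 19·27379 + 10·6·8658 = 1039681; y_4 = 19·8658 + 6·27379 = 328776.
  From (x_4, y_4) = (1039681, 328776): x_5 = 19·1039681 + 10·6·328776 = 39480499; y_5 = 19·328776 + 6·1039681 = 12484830.
  From (x_5, y_5) = (39480499, 12484830): x_6 = 19·39480499 + 10·6·12484830 = 1499219281; y_6 = 19·12484830 + 6·39480499 = 474094764.
Step 3: Verify x_6² - 10·y_6² = 2247658452522156961 - 2247658452522156960 = 1 (should be 1). ✓

(x_1, y_1) = (19, 6); (x_6, y_6) = (1499219281, 474094764).


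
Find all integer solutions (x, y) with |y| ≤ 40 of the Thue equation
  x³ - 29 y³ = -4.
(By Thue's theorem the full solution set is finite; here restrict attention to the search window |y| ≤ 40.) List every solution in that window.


The equation is x³ - 29y³ = -4. For fixed y, x³ = 29·y³ − 4, so a solution requires the RHS to be a perfect cube.
Strategy: iterate y from -40 to 40, compute RHS = 29·y³ − 4, and check whether it is a (positive or negative) perfect cube.
Check small values of y:
  y = 0: RHS = -4 is not a perfect cube.
  y = 1: RHS = 25 is not a perfect cube.
  y = -1: RHS = -33 is not a perfect cube.
  y = 2: RHS = 228 is not a perfect cube.
  y = -2: RHS = -236 is not a perfect cube.
  y = 3: RHS = 779 is not a perfect cube.
  y = -3: RHS = -787 is not a perfect cube.
Continuing the search up to |y| = 40 finds no solutions either.
No (x, y) in the scanned range satisfies the equation.

No integer solutions with |y| ≤ 40.


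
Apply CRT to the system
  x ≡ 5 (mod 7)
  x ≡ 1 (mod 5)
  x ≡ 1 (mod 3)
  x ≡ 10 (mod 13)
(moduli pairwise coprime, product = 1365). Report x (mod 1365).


Product of moduli M = 7 · 5 · 3 · 13 = 1365.
Merge one congruence at a time:
  Start: x ≡ 5 (mod 7).
  Combine with x ≡ 1 (mod 5); new modulus lcm = 35.
    Write x = 5 + 7·t and substitute into x ≡ 1 (mod 5): 7·t ≡ 1 − 5 = -4 (mod 5).
    Reduce coefficients mod 5: 2·t ≡ 1 (mod 5).
    The inverse of 2 mod 5 is 3 (since 2·3 = 6 = 1·5 + 1), so t ≡ 3·1 = 3 ≡ 3 (mod 5).
    Then x = 5 + 7·3 = 26, valid modulo lcm(7, 5) = 35: x ≡ 26 (mod 35).
  Combine with x ≡ 1 (mod 3); new modulus lcm = 105.
    Write x = 26 + 35·t and substitute into x ≡ 1 (mod 3): 35·t ≡ 1 − 26 = -25 (mod 3).
    Reduce coefficients mod 3: 2·t ≡ 2 (mod 3).
    The inverse of 2 mod 3 is 2 (since 2·2 = 4 = 1·3 + 1), so t ≡ 2·2 = 4 ≡ 1 (mod 3).
    Then x = 26 + 35·1 = 61, valid modulo lcm(35, 3) = 105: x ≡ 61 (mod 105).
  Combine with x ≡ 10 (mod 13); new modulus lcm = 1365.
    Write x = 61 + 105·t and substitute into x ≡ 10 (mod 13): 105·t ≡ 10 − 61 = -51 (mod 13).
    Reduce coefficients mod 13: 1·t ≡ 1 (mod 13).
    So t ≡ 1 (mod 13).
    Then x = 61 + 105·1 = 166, valid modulo lcm(105, 13) = 1365: x ≡ 166 (mod 1365).
Verify against each original: 166 mod 7 = 5, 166 mod 5 = 1, 166 mod 3 = 1, 166 mod 13 = 10.

x ≡ 166 (mod 1365).


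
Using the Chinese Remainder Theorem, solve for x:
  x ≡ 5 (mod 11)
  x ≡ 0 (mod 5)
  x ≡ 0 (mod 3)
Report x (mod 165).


Moduli 11, 5, 3 are pairwise coprime; by CRT there is a unique solution modulo M = 11 · 5 · 3 = 165.
Solve pairwise, accumulating the modulus:
  Start with x ≡ 5 (mod 11).
  Combine with x ≡ 0 (mod 5): since gcd(11, 5) = 1, we get a unique residue mod 55.
    Write x = 5 + 11·t and substitute into x ≡ 0 (mod 5): 11·t ≡ 0 − 5 = -5 (mod 5).
    Reduce coefficients mod 5: 1·t ≡ 0 (mod 5).
    So t ≡ 0 (mod 5).
    Then x = 5 + 11·0 = 5, valid modulo lcm(11, 5) = 55: x ≡ 5 (mod 55).
  Combine with x ≡ 0 (mod 3): since gcd(55, 3) = 1, we get a unique residue mod 165.
    Write x = 5 + 55·t and substitute into x ≡ 0 (mod 3): 55·t ≡ 0 − 5 = -5 (mod 3).
    Reduce coefficients mod 3: 1·t ≡ 1 (mod 3).
    So t ≡ 1 (mod 3).
    Then x = 5 + 55·1 = 60, valid modulo lcm(55, 3) = 165: x ≡ 60 (mod 165).
Verify: 60 mod 11 = 5 ✓, 60 mod 5 = 0 ✓, 60 mod 3 = 0 ✓.

x ≡ 60 (mod 165).


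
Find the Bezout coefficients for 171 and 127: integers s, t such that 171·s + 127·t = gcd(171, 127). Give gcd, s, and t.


Euclidean algorithm on (171, 127) — divide until remainder is 0:
  171 = 1 · 127 + 44
  127 = 2 · 44 + 39
  44 = 1 · 39 + 5
  39 = 7 · 5 + 4
  5 = 1 · 4 + 1
  4 = 4 · 1 + 0
gcd(171, 127) = 1.
Track Bezout coefficients alongside the remainders: start with r₀ = 171 = a·1 + b·0 (s = 1, t = 0) and r₁ = 127 = a·0 + b·1 (s = 0, t = 1); each new remainder r_{k+1} = r_{k-1} − q_k·r_k inherits s_{k+1} = s_{k-1} − q_k·s_k, t_{k+1} = t_{k-1} − q_k·t_k, so r_k = a·s_k + b·t_k at every step:
  q = 1: r = 44, s = 1 − 1·0 = 1, t = 0 − 1·1 = -1  (check: 171·1 + 127·(-1) = 44)
  q = 2: r = 39, s = 0 − 2·1 = -2, t = 1 − 2·(-1) = 3  (check: 171·(-2) + 127·3 = 39)
  q = 1: r = 5, s = 1 − 1·(-2) = 3, t = -1 − 1·3 = -4  (check: 171·3 + 127·(-4) = 5)
  q = 7: r = 4, s = -2 − 7·3 = -23, t = 3 − 7·(-4) = 31  (check: 171·(-23) + 127·31 = 4)
  q = 1: r = 1, s = 3 − 1·(-23) = 26, t = -4 − 1·31 = -35  (check: 171·26 + 127·(-35) = 1)
The row with r = 1 (the gcd) gives the Bezout coefficients s = 26, t = -35.
Result: 171 · (26) + 127 · (-35) = 1.

gcd(171, 127) = 1; s = 26, t = -35 (check: 171·26 + 127·(-35) = 1).


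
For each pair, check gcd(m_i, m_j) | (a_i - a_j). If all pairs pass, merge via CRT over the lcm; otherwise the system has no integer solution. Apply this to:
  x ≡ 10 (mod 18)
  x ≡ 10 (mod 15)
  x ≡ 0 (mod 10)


Moduli 18, 15, 10 are not pairwise coprime, so CRT works modulo lcm(m_i) when all pairwise compatibility conditions hold.
Pairwise compatibility: gcd(m_i, m_j) must divide a_i - a_j for every pair.
Merge one congruence at a time:
  Start: x ≡ 10 (mod 18).
  Combine with x ≡ 10 (mod 15): gcd(18, 15) = 3; 10 - 10 = 0, which IS divisible by 3, so compatible.
    Write x = 10 + 18·t and substitute into x ≡ 10 (mod 15): 18·t ≡ 10 − 10 = 0 (mod 15).
    Divide the congruence (and modulus) by g = 3: 6·t ≡ 0 (mod 5).
    Reduce coefficients mod 5: 1·t ≡ 0 (mod 5).
    So t ≡ 0 (mod 5).
    Then x = 10 + 18·0 = 10, valid modulo lcm(18, 15) = 90: x ≡ 10 (mod 90).
  Combine with x ≡ 0 (mod 10): gcd(90, 10) = 10; 0 - 10 = -10, which IS divisible by 10, so compatible.
    Write x = 10 + 90·t and substitute into x ≡ 0 (mod 10): 90·t ≡ 0 − 10 = -10 (mod 10).
    Divide the congruence (and modulus) by g = 10: 9·t ≡ -1 (mod 1).
    Modulo 1 every t works; take t = 0.
    Then x = 10 + 90·0 = 10, valid modulo lcm(90, 10) = 90: x ≡ 10 (mod 90).
Verify: 10 mod 18 = 10, 10 mod 15 = 10, 10 mod 10 = 0.

x ≡ 10 (mod 90).


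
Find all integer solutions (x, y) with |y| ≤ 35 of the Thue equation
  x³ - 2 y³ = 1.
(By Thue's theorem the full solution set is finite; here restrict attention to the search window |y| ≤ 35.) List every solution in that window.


The equation is x³ - 2y³ = 1. For fixed y, x³ = 2·y³ + 1, so a solution requires the RHS to be a perfect cube.
Strategy: iterate y from -35 to 35, compute RHS = 2·y³ + 1, and check whether it is a (positive or negative) perfect cube.
Check small values of y:
  y = 0: RHS = 1 = (1)³ ⇒ x = 1 works.
  y = 1: RHS = 3 is not a perfect cube.
  y = -1: RHS = -1 = (-1)³ ⇒ x = -1 works.
  y = 2: RHS = 17 is not a perfect cube.
  y = -2: RHS = -15 is not a perfect cube.
  y = 3: RHS = 55 is not a perfect cube.
  y = -3: RHS = -53 is not a perfect cube.
Continuing the search up to |y| = 35 finds no further solutions beyond those listed.
Collected solutions: (1, 0), (-1, -1).

Solutions (with |y| ≤ 35): (1, 0), (-1, -1).


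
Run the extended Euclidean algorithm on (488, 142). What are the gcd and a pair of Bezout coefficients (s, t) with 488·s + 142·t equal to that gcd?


Euclidean algorithm on (488, 142) — divide until remainder is 0:
  488 = 3 · 142 + 62
  142 = 2 · 62 + 18
  62 = 3 · 18 + 8
  18 = 2 · 8 + 2
  8 = 4 · 2 + 0
gcd(488, 142) = 2.
Track Bezout coefficients alongside the remainders: start with r₀ = 488 = a·1 + b·0 (s = 1, t = 0) and r₁ = 142 = a·0 + b·1 (s = 0, t = 1); each new remainder r_{k+1} = r_{k-1} − q_k·r_k inherits s_{k+1} = s_{k-1} − q_k·s_k, t_{k+1} = t_{k-1} − q_k·t_k, so r_k = a·s_k + b·t_k at every step:
  q = 3: r = 62, s = 1 − 3·0 = 1, t = 0 − 3·1 = -3  (check: 488·1 + 142·(-3) = 62)
  q = 2: r = 18, s = 0 − 2·1 = -2, t = 1 − 2·(-3) = 7  (check: 488·(-2) + 142·7 = 18)
  q = 3: r = 8, s = 1 − 3·(-2) = 7, t = -3 − 3·7 = -24  (check: 488·7 + 142·(-24) = 8)
  q = 2: r = 2, s = -2 − 2·7 = -16, t = 7 − 2·(-24) = 55  (check: 488·(-16) + 142·55 = 2)
The row with r = 2 (the gcd) gives the Bezout coefficients s = -16, t = 55.
Result: 488 · (-16) + 142 · (55) = 2.

gcd(488, 142) = 2; s = -16, t = 55 (check: 488·(-16) + 142·55 = 2).


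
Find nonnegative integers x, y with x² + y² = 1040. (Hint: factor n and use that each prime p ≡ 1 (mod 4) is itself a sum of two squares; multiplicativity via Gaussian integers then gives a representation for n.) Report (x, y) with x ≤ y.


Step 1: Factor n = 1040 = 2^4 · 5 · 13.
Step 2: Check the mod-4 condition on each prime factor: 2 = 2 (special); 5 ≡ 1 (mod 4), exponent 1; 13 ≡ 1 (mod 4), exponent 1.
All primes ≡ 3 (mod 4) appear to even exponent (or don't appear), so by the two-squares theorem n IS expressible as a sum of two squares.
Step 3: Build a representation. Group n = k² · m with k = 4 and m = 5 · 13 = 65 (a product of primes ≡ 1 (mod 4)); a representation of m scales to one of n via (k·x)² + (k·y)² = k²(x² + y²). Each prime p ≡ 1 (mod 4) is itself a sum of two squares; find a² by testing p − a² for a perfect square:
  5: 5 − 1² = 4 = 2² ⇒ 5 = 1² + 2².
  13: 13 − 1² = 12, 13 − 2² = 9 = 3² ⇒ 13 = 2² + 3².
  Combine using the Brahmagupta–Fibonacci identity (a² + b²)(c² + d²) = (ac − bd)² + (ad + bc)² = (ac + bd)² + (ad − bc)²:
  5 · 13 = 65: from (1² + 2²)(2² + 3²), take (1·2 − 2·3, 1·3 + 2·2) = (2 − 6, 3 + 4) = (-4, 7); dropping signs (only squares matter) gives (4, 7); check 4² + 7² = 16 + 49 = 65 ✓.
  Scale by k = 4: (4·4, 4·7) = (16, 28).
Step 4: Order so x ≤ y and verify: 16² + 28² = 256 + 784 = 1040 = n. ✓

n = 1040 = 16² + 28² (one valid representation with x ≤ y).


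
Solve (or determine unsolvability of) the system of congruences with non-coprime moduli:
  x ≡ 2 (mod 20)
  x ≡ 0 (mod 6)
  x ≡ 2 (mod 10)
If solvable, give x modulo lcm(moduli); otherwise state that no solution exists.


Moduli 20, 6, 10 are not pairwise coprime, so CRT works modulo lcm(m_i) when all pairwise compatibility conditions hold.
Pairwise compatibility: gcd(m_i, m_j) must divide a_i - a_j for every pair.
Merge one congruence at a time:
  Start: x ≡ 2 (mod 20).
  Combine with x ≡ 0 (mod 6): gcd(20, 6) = 2; 0 - 2 = -2, which IS divisible by 2, so compatible.
    Write x = 2 + 20·t and substitute into x ≡ 0 (mod 6): 20·t ≡ 0 − 2 = -2 (mod 6).
    Divide the congruence (and modulus) by g = 2: 10·t ≡ -1 (mod 3).
    Reduce coefficients mod 3: 1·t ≡ 2 (mod 3).
    So t ≡ 2 (mod 3).
    Then x = 2 + 20·2 = 42, valid modulo lcm(20, 6) = 60: x ≡ 42 (mod 60).
  Combine with x ≡ 2 (mod 10): gcd(60, 10) = 10; 2 - 42 = -40, which IS divisible by 10, so compatible.
    Write x = 42 + 60·t and substitute into x ≡ 2 (mod 10): 60·t ≡ 2 − 42 = -40 (mod 10).
    Divide the congruence (and modulus) by g = 10: 6·t ≡ -4 (mod 1).
    Modulo 1 every t works; take t = 0.
    Then x = 42 + 60·0 = 42, valid modulo lcm(60, 10) = 60: x ≡ 42 (mod 60).
Verify: 42 mod 20 = 2, 42 mod 6 = 0, 42 mod 10 = 2.

x ≡ 42 (mod 60).


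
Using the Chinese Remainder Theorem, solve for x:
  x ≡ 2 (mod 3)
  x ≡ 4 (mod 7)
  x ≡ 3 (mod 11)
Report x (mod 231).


Moduli 3, 7, 11 are pairwise coprime; by CRT there is a unique solution modulo M = 3 · 7 · 11 = 231.
Solve pairwise, accumulating the modulus:
  Start with x ≡ 2 (mod 3).
  Combine with x ≡ 4 (mod 7): since gcd(3, 7) = 1, we get a unique residue mod 21.
    Write x = 2 + 3·t and substitute into x ≡ 4 (mod 7): 3·t ≡ 4 − 2 = 2 (mod 7).
    The inverse of 3 mod 7 is 5 (since 3·5 = 15 = 2·7 + 1), so t ≡ 5·2 = 10 ≡ 3 (mod 7).
    Then x = 2 + 3·3 = 11, valid modulo lcm(3, 7) = 21: x ≡ 11 (mod 21).
  Combine with x ≡ 3 (mod 11): since gcd(21, 11) = 1, we get a unique residue mod 231.
    Write x = 11 + 21·t and substitute into x ≡ 3 (mod 11): 21·t ≡ 3 − 11 = -8 (mod 11).
    Reduce coefficients mod 11: 10·t ≡ 3 (mod 11).
    The inverse of 10 mod 11 is 10 (since 10·10 = 100 = 9·11 + 1), so t ≡ 10·3 = 30 ≡ 8 (mod 11).
    Then x = 11 + 21·8 = 179, valid modulo lcm(21, 11) = 231: x ≡ 179 (mod 231).
Verify: 179 mod 3 = 2 ✓, 179 mod 7 = 4 ✓, 179 mod 11 = 3 ✓.

x ≡ 179 (mod 231).


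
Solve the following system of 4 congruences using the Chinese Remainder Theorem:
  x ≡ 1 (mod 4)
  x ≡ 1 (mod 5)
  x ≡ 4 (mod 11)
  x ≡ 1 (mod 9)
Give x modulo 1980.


Product of moduli M = 4 · 5 · 11 · 9 = 1980.
Merge one congruence at a time:
  Start: x ≡ 1 (mod 4).
  Combine with x ≡ 1 (mod 5); new modulus lcm = 20.
    Write x = 1 + 4·t and substitute into x ≡ 1 (mod 5): 4·t ≡ 1 − 1 = 0 (mod 5).
    The inverse of 4 mod 5 is 4 (since 4·4 = 16 = 3·5 + 1), so t ≡ 4·0 = 0 ≡ 0 (mod 5).
    Then x = 1 + 4·0 = 1, valid modulo lcm(4, 5) = 20: x ≡ 1 (mod 20).
  Combine with x ≡ 4 (mod 11); new modulus lcm = 220.
    Write x = 1 + 20·t and substitute into x ≡ 4 (mod 11): 20·t ≡ 4 − 1 = 3 (mod 11).
    Reduce coefficients mod 11: 9·t ≡ 3 (mod 11).
    The inverse of 9 mod 11 is 5 (since 9·5 = 45 = 4·11 + 1), so t ≡ 5·3 = 15 ≡ 4 (mod 11).
    Then x = 1 + 20·4 = 81, valid modulo lcm(20, 11) = 220: x ≡ 81 (mod 220).
  Combine with x ≡ 1 (mod 9); new modulus lcm = 1980.
    Write x = 81 + 220·t and substitute into x ≡ 1 (mod 9): 220·t ≡ 1 − 81 = -80 (mod 9).
    Reduce coefficients mod 9: 4·t ≡ 1 (mod 9).
    The inverse of 4 mod 9 is 7 (since 4·7 = 28 = 3·9 + 1), so t ≡ 7·1 = 7 ≡ 7 (mod 9).
    Then x = 81 + 220·7 = 1621, valid modulo lcm(220, 9) = 1980: x ≡ 1621 (mod 1980).
Verify against each original: 1621 mod 4 = 1, 1621 mod 5 = 1, 1621 mod 11 = 4, 1621 mod 9 = 1.

x ≡ 1621 (mod 1980).


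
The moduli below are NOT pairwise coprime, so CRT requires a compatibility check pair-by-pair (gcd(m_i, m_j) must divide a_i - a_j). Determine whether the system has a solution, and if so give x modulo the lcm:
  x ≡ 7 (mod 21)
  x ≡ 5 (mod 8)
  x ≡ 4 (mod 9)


Moduli 21, 8, 9 are not pairwise coprime, so CRT works modulo lcm(m_i) when all pairwise compatibility conditions hold.
Pairwise compatibility: gcd(m_i, m_j) must divide a_i - a_j for every pair.
Merge one congruence at a time:
  Start: x ≡ 7 (mod 21).
  Combine with x ≡ 5 (mod 8): gcd(21, 8) = 1; 5 - 7 = -2, which IS divisible by 1, so compatible.
    Write x = 7 + 21·t and substitute into x ≡ 5 (mod 8): 21·t ≡ 5 − 7 = -2 (mod 8).
    Reduce coefficients mod 8: 5·t ≡ 6 (mod 8).
    The inverse of 5 mod 8 is 5 (since 5·5 = 25 = 3·8 + 1), so t ≡ 5·6 = 30 ≡ 6 (mod 8).
    Then x = 7 + 21·6 = 133, valid modulo lcm(21, 8) = 168: x ≡ 133 (mod 168).
  Combine with x ≡ 4 (mod 9): gcd(168, 9) = 3; 4 - 133 = -129, which IS divisible by 3, so compatible.
    Write x = 133 + 168·t and substitute into x ≡ 4 (mod 9): 168·t ≡ 4 − 133 = -129 (mod 9).
    Divide the congruence (and modulus) by g = 3: 56·t ≡ -43 (mod 3).
    Reduce coefficients mod 3: 2·t ≡ 2 (mod 3).
    The inverse of 2 mod 3 is 2 (since 2·2 = 4 = 1·3 + 1), so t ≡ 2·2 = 4 ≡ 1 (mod 3).
    Then x = 133 + 168·1 = 301, valid modulo lcm(168, 9) = 504: x ≡ 301 (mod 504).
Verify: 301 mod 21 = 7, 301 mod 8 = 5, 301 mod 9 = 4.

x ≡ 301 (mod 504).


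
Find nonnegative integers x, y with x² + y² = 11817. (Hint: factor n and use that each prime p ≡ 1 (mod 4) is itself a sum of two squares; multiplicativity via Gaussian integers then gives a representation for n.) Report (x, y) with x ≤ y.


Step 1: Factor n = 11817 = 3^2 · 13 · 101.
Step 2: Check the mod-4 condition on each prime factor: 3 ≡ 3 (mod 4), exponent 2 (must be even); 13 ≡ 1 (mod 4), exponent 1; 101 ≡ 1 (mod 4), exponent 1.
All primes ≡ 3 (mod 4) appear to even exponent (or don't appear), so by the two-squares theorem n IS expressible as a sum of two squares.
Step 3: Build a representation. Group n = k² · m with k = 3 and m = 13 · 101 = 1313 (a product of primes ≡ 1 (mod 4)); a representation of m scales to one of n via (k·x)² + (k·y)² = k²(x² + y²). Each prime p ≡ 1 (mod 4) is itself a sum of two squares; find a² by testing p − a² for a perfect square:
  13: 13 − 1² = 12, 13 − 2² = 9 = 3² ⇒ 13 = 2² + 3².
  101: 101 − 1² = 100 = 10² ⇒ 101 = 1² + 10².
  Combine using the Brahmagupta–Fibonacci identity (a² + b²)(c² + d²) = (ac − bd)² + (ad + bc)² = (ac + bd)² + (ad − bc)²:
  13 · 101 = 1313: from (2² + 3²)(1² + 10²), take (2·1 − 3·10, 2·10 + 3·1) = (2 − 30, 20 + 3) = (-28, 23); dropping signs (only squares matter) gives (28, 23); check 28² + 23² = 784 + 529 = 1313 ✓.
  Scale by k = 3: (3·28, 3·23) = (84, 69).
Step 4: Order so x ≤ y and verify: 69² + 84² = 4761 + 7056 = 11817 = n. ✓

n = 11817 = 69² + 84² (one valid representation with x ≤ y).


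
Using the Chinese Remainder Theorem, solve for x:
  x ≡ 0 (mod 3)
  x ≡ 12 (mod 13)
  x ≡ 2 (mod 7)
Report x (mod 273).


Moduli 3, 13, 7 are pairwise coprime; by CRT there is a unique solution modulo M = 3 · 13 · 7 = 273.
Solve pairwise, accumulating the modulus:
  Start with x ≡ 0 (mod 3).
  Combine with x ≡ 12 (mod 13): since gcd(3, 13) = 1, we get a unique residue mod 39.
    Write x = 0 + 3·t and substitute into x ≡ 12 (mod 13): 3·t ≡ 12 − 0 = 12 (mod 13).
    The inverse of 3 mod 13 is 9 (since 3·9 = 27 = 2·13 + 1), so t ≡ 9·12 = 108 ≡ 4 (mod 13).
    Then x = 0 + 3·4 = 12, valid modulo lcm(3, 13) = 39: x ≡ 12 (mod 39).
  Combine with x ≡ 2 (mod 7): since gcd(39, 7) = 1, we get a unique residue mod 273.
    Write x = 12 + 39·t and substitute into x ≡ 2 (mod 7): 39·t ≡ 2 − 12 = -10 (mod 7).
    Reduce coefficients mod 7: 4·t ≡ 4 (mod 7).
    The inverse of 4 mod 7 is 2 (since 4·2 = 8 = 1·7 + 1), so t ≡ 2·4 = 8 ≡ 1 (mod 7).
    Then x = 12 + 39·1 = 51, valid modulo lcm(39, 7) = 273: x ≡ 51 (mod 273).
Verify: 51 mod 3 = 0 ✓, 51 mod 13 = 12 ✓, 51 mod 7 = 2 ✓.

x ≡ 51 (mod 273).


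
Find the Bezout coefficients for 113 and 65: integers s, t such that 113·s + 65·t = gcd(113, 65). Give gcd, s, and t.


Euclidean algorithm on (113, 65) — divide until remainder is 0:
  113 = 1 · 65 + 48
  65 = 1 · 48 + 17
  48 = 2 · 17 + 14
  17 = 1 · 14 + 3
  14 = 4 · 3 + 2
  3 = 1 · 2 + 1
  2 = 2 · 1 + 0
gcd(113, 65) = 1.
Track Bezout coefficients alongside the remainders: start with r₀ = 113 = a·1 + b·0 (s = 1, t = 0) and r₁ = 65 = a·0 + b·1 (s = 0, t = 1); each new remainder r_{k+1} = r_{k-1} − q_k·r_k inherits s_{k+1} = s_{k-1} − q_k·s_k, t_{k+1} = t_{k-1} − q_k·t_k, so r_k = a·s_k + b·t_k at every step:
  q = 1: r = 48, s = 1 − 1·0 = 1, t = 0 − 1·1 = -1  (check: 113·1 + 65·(-1) = 48)
  q = 1: r = 17, s = 0 − 1·1 = -1, t = 1 − 1·(-1) = 2  (check: 113·(-1) + 65·2 = 17)
  q = 2: r = 14, s = 1 − 2·(-1) = 3, t = -1 − 2·2 = -5  (check: 113·3 + 65·(-5) = 14)
  q = 1: r = 3, s = -1 − 1·3 = -4, t = 2 − 1·(-5) = 7  (check: 113·(-4) + 65·7 = 3)
  q = 4: r = 2, s = 3 − 4·(-4) = 19, t = -5 − 4·7 = -33  (check: 113·19 + 65·(-33) = 2)
  q = 1: r = 1, s = -4 − 1·19 = -23, t = 7 − 1·(-33) = 40  (check: 113·(-23) + 65·40 = 1)
The row with r = 1 (the gcd) gives the Bezout coefficients s = -23, t = 40.
Result: 113 · (-23) + 65 · (40) = 1.

gcd(113, 65) = 1; s = -23, t = 40 (check: 113·(-23) + 65·40 = 1).


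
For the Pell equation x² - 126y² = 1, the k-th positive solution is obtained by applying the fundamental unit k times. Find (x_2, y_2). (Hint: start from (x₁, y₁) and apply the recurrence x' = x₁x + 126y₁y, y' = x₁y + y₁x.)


Step 1: Find the fundamental solution (x₁, y₁) of x² - 126y² = 1.
  Expand √126 as a continued fraction. a₀ = ⌊√126⌋ = 11; iterate m_{k+1} = d_k·a_k − m_k, d_{k+1} = (126 − m_{k+1}²)/d_k, a_{k+1} = ⌊(a₀ + m_{k+1})/d_{k+1}⌋ (starting m₀ = 0, d₀ = 1), with convergents p_k = a_k·p_{k-1} + p_{k-2}, q_k = a_k·q_{k-1} + q_{k-2} (p₋₁ = 1, q₋₁ = 0):
  k = 0: a₀ = 11; p₀/q₀ = 11/1; p₀² − 126·q₀² = 121 − 126 = -5.
  k = 1: m = 11, d = 5, a = ⌊(11 + 11)/5⌋ = 4; p/q = (4·11 + 1)/(4·1 + 0) = 45/4; p² − 126·q² = 2025 − 2016 = 9.
  k = 2: m = 9, d = 9, a = ⌊(11 + 9)/9⌋ = 2; p/q = (2·45 + 11)/(2·4 + 1) = 101/9; p² − 126·q² = 10201 − 10206 = -5.
  k = 3: m = 9, d = 5, a = ⌊(11 + 9)/5⌋ = 4; p/q = (4·101 + 45)/(4·9 + 4) = 449/40; p² − 126·q² = 201601 − 201600 = 1.
  The first convergent with p² − 126·q² = 1 gives the fundamental solution (x₁, y₁) = (449, 40).
Step 2: Apply the recurrence (x_{n+1}, y_{n+1}) = (x₁x_n + 126y₁y_n, x₁y_n + y₁x_n) repeatedly.
  From (x_1, y_1) = (449, 40): x_2 = 449·449 + 126·40·40 = 403201; y_2 = 449·40 + 40·449 = 35920.
Step 3: Verify x_2² - 126·y_2² = 162571046401 - 162571046400 = 1 (should be 1). ✓

(x_1, y_1) = (449, 40); (x_2, y_2) = (403201, 35920).


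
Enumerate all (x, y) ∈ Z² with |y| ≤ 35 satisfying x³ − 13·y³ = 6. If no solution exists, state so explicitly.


The equation is x³ - 13y³ = 6. For fixed y, x³ = 13·y³ + 6, so a solution requires the RHS to be a perfect cube.
Strategy: iterate y from -35 to 35, compute RHS = 13·y³ + 6, and check whether it is a (positive or negative) perfect cube.
Check small values of y:
  y = 0: RHS = 6 is not a perfect cube.
  y = 1: RHS = 19 is not a perfect cube.
  y = -1: RHS = -7 is not a perfect cube.
  y = 2: RHS = 110 is not a perfect cube.
  y = -2: RHS = -98 is not a perfect cube.
  y = 3: RHS = 357 is not a perfect cube.
  y = -3: RHS = -345 is not a perfect cube.
Continuing the search up to |y| = 35 finds no solutions either.
No (x, y) in the scanned range satisfies the equation.

No integer solutions with |y| ≤ 35.


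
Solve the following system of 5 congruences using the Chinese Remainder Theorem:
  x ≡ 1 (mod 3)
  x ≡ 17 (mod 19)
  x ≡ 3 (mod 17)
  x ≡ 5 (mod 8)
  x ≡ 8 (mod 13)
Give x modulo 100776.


Product of moduli M = 3 · 19 · 17 · 8 · 13 = 100776.
Merge one congruence at a time:
  Start: x ≡ 1 (mod 3).
  Combine with x ≡ 17 (mod 19); new modulus lcm = 57.
    Write x = 1 + 3·t and substitute into x ≡ 17 (mod 19): 3·t ≡ 17 − 1 = 16 (mod 19).
    The inverse of 3 mod 19 is 13 (since 3·13 = 39 = 2·19 + 1), so t ≡ 13·16 = 208 ≡ 18 (mod 19).
    Then x = 1 + 3·18 = 55, valid modulo lcm(3, 19) = 57: x ≡ 55 (mod 57).
  Combine with x ≡ 3 (mod 17); new modulus lcm = 969.
    Write x = 55 + 57·t and substitute into x ≡ 3 (mod 17): 57·t ≡ 3 − 55 = -52 (mod 17).
    Reduce coefficients mod 17: 6·t ≡ 16 (mod 17).
    The inverse of 6 mod 17 is 3 (since 6·3 = 18 = 1·17 + 1), so t ≡ 3·16 = 48 ≡ 14 (mod 17).
    Then x = 55 + 57·14 = 853, valid modulo lcm(57, 17) = 969: x ≡ 853 (mod 969).
  Combine with x ≡ 5 (mod 8); new modulus lcm = 7752.
    Write x = 853 + 969·t and substitute into x ≡ 5 (mod 8): 969·t ≡ 5 − 853 = -848 (mod 8).
    Reduce coefficients mod 8: 1·t ≡ 0 (mod 8).
    So t ≡ 0 (mod 8).
    Then x = 853 + 969·0 = 853, valid modulo lcm(969, 8) = 7752: x ≡ 853 (mod 7752).
  Combine with x ≡ 8 (mod 13); new modulus lcm = 100776.
    Write x = 853 + 7752·t and substitute into x ≡ 8 (mod 13): 7752·t ≡ 8 − 853 = -845 (mod 13).
    Reduce coefficients mod 13: 4·t ≡ 0 (mod 13).
    The inverse of 4 mod 13 is 10 (since 4·10 = 40 = 3·13 + 1), so t ≡ 10·0 = 0 ≡ 0 (mod 13).
    Then x = 853 + 7752·0 = 853, valid modulo lcm(7752, 13) = 100776: x ≡ 853 (mod 100776).
Verify against each original: 853 mod 3 = 1, 853 mod 19 = 17, 853 mod 17 = 3, 853 mod 8 = 5, 853 mod 13 = 8.

x ≡ 853 (mod 100776).


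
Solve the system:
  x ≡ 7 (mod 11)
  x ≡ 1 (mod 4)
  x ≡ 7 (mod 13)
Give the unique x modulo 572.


Moduli 11, 4, 13 are pairwise coprime; by CRT there is a unique solution modulo M = 11 · 4 · 13 = 572.
Solve pairwise, accumulating the modulus:
  Start with x ≡ 7 (mod 11).
  Combine with x ≡ 1 (mod 4): since gcd(11, 4) = 1, we get a unique residue mod 44.
    Write x = 7 + 11·t and substitute into x ≡ 1 (mod 4): 11·t ≡ 1 − 7 = -6 (mod 4).
    Reduce coefficients mod 4: 3·t ≡ 2 (mod 4).
    The inverse of 3 mod 4 is 3 (since 3·3 = 9 = 2·4 + 1), so t ≡ 3·2 = 6 ≡ 2 (mod 4).
    Then x = 7 + 11·2 = 29, valid modulo lcm(11, 4) = 44: x ≡ 29 (mod 44).
  Combine with x ≡ 7 (mod 13): since gcd(44, 13) = 1, we get a unique residue mod 572.
    Write x = 29 + 44·t and substitute into x ≡ 7 (mod 13): 44·t ≡ 7 − 29 = -22 (mod 13).
    Reduce coefficients mod 13: 5·t ≡ 4 (mod 13).
    The inverse of 5 mod 13 is 8 (since 5·8 = 40 = 3·13 + 1), so t ≡ 8·4 = 32 ≡ 6 (mod 13).
    Then x = 29 + 44·6 = 293, valid modulo lcm(44, 13) = 572: x ≡ 293 (mod 572).
Verify: 293 mod 11 = 7 ✓, 293 mod 4 = 1 ✓, 293 mod 13 = 7 ✓.

x ≡ 293 (mod 572).
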